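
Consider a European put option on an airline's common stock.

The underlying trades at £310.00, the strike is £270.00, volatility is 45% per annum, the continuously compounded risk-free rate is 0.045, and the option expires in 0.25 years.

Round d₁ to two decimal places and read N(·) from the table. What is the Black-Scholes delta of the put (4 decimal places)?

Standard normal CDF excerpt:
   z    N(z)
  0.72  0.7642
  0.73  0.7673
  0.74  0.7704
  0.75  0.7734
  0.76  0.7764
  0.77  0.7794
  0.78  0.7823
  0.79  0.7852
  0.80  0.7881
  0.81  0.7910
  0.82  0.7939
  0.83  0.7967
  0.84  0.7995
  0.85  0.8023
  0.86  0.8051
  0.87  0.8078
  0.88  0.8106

-0.2177

σ√T = 0.45 × 0.5000 = 0.2250
ln(S/K) + (r + σ²/2)T = ln(310/270) + (0.045 + 0.45²/2)·0.25 = 0.1382 + 0.0366 = 0.1747
d₁ = 0.1747 / 0.2250 = 0.7765 → 0.78
N(d₁) = N(0.78) = 0.7823
Δ_put = N(d₁) − 1 = 0.7823 − 1 = -0.2177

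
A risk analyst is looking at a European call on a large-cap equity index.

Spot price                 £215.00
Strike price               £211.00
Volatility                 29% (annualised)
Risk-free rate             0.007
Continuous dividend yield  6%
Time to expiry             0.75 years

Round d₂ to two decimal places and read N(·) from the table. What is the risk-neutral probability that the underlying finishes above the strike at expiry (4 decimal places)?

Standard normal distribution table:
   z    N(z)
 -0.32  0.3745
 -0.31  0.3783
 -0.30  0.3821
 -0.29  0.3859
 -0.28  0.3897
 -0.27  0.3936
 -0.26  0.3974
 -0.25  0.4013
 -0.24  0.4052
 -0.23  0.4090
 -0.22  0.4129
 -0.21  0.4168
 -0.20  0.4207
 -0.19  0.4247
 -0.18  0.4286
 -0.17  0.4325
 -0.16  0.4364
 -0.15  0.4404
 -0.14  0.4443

σ√T = 0.29·√0.75 = 0.2511
d₁ = [ln(215/211) + (0.007 − 0.06 + 0.29²/2)·0.75] / 0.2511 = [0.0188 − 0.0082] / 0.2511 = 0.0421 ⇒ 0.04
d₂ = d₁ − σ√T = 0.0421 − 0.2511 = -0.2091 ⇒ -0.21
Pr(exercise) under Q = N(d₂) = 0.4168

0.4168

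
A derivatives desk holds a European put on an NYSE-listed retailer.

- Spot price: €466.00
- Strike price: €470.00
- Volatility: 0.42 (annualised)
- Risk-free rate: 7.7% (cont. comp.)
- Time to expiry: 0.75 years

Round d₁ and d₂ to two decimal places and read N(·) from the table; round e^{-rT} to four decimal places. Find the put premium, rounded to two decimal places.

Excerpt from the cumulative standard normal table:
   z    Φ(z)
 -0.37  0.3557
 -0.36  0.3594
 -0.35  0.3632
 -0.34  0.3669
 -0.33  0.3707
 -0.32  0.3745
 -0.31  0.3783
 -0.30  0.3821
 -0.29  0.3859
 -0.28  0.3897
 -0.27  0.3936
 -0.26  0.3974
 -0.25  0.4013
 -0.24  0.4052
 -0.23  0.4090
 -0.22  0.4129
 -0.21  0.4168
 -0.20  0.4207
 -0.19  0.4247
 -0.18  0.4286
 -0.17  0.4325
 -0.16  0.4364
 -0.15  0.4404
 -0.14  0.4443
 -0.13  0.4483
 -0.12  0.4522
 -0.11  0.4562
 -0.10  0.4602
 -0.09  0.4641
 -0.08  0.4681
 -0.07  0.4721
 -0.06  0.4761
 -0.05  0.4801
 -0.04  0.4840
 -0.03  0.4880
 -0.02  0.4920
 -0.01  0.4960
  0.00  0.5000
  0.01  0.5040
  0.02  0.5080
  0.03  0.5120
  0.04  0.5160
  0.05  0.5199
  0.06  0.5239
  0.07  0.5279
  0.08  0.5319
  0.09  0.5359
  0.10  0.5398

€56.13

σ√T = 0.42 × 0.8660 = 0.3637
d₁ = [ln(466/470) + (0.077 + 0.42²/2)·0.75] / 0.3637 = [-0.0085 + 0.1239] / 0.3637 = 0.3171 → 0.32
d₂ = d₁ − σ√T = 0.3171 − 0.3637 = -0.0466 → -0.05
e^(−rT) = e^(−0.077·0.75) = 0.9439
N(−d₂) = N(0.05) = 0.5199;  N(−d₁) = N(-0.32) = 0.3745
P = 470·0.9439·0.5199 − 466·0.3745 = 230.6448 − 174.5170 = 56.1278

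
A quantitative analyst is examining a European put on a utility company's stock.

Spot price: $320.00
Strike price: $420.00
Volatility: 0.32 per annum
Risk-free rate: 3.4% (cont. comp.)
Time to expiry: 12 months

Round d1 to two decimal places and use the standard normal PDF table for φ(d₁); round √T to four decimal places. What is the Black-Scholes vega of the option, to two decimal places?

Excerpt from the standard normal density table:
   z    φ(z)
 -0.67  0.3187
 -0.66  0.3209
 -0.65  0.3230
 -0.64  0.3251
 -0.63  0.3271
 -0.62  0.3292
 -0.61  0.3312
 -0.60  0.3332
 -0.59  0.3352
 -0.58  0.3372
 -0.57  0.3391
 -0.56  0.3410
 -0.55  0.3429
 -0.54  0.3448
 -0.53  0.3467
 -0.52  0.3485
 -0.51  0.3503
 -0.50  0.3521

107.90

σ√T = 0.32·√1 = 0.3200
ln(S/K) + (r + σ²/2)T = ln(320/420) + (0.034 + 0.32²/2)·1 = -0.2719 + 0.0852 = -0.1867
d₁ = -0.1867 / 0.3200 = -0.5835 → -0.58
√T = √1 = 1.0000
φ(d₁) = φ(-0.58) = 0.3372
vega = S·φ(d₁)·√T = 320·0.3372·1.0000 = 107.9040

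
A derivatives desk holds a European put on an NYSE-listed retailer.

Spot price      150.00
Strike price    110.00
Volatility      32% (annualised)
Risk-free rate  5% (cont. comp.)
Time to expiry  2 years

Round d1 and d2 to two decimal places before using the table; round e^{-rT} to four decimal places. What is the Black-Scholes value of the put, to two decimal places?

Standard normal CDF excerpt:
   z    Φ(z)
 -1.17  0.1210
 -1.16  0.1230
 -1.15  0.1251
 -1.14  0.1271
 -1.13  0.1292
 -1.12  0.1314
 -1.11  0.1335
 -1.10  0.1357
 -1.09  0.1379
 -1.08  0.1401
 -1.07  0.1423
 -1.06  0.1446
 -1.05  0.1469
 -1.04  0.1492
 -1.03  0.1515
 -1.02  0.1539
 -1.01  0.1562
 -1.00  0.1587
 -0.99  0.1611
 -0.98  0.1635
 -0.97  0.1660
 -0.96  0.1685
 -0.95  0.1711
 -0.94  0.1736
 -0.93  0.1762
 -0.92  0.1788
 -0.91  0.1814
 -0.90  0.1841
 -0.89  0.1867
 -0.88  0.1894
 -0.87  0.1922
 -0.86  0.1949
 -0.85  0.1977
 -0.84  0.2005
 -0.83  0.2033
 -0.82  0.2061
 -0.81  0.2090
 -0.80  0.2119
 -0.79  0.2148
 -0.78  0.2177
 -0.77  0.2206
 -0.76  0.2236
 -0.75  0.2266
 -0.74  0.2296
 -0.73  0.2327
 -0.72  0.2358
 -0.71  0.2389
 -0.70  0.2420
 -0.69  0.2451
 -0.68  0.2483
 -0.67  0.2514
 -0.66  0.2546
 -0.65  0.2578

5.33

σ√T = 0.32·√2 = 0.4525
d₁ = [ln(150/110) + (0.05 + 0.32²/2)·2] / 0.4525 = [0.3102 + 0.2024] / 0.4525 = 1.1326 ≈ 1.13
d₂ = d₁ − σ√T = 1.1326 − 0.4525 = 0.6800 ≈ 0.68
exp(−rT) = exp(−0.05·2) = 0.9048
N(−d₂) = N(-0.68) = 0.2483;  N(−d₁) = N(-1.13) = 0.1292
P = 110·0.9048·0.2483 − 150·0.1292 = 24.7128 − 19.3800 = 5.3328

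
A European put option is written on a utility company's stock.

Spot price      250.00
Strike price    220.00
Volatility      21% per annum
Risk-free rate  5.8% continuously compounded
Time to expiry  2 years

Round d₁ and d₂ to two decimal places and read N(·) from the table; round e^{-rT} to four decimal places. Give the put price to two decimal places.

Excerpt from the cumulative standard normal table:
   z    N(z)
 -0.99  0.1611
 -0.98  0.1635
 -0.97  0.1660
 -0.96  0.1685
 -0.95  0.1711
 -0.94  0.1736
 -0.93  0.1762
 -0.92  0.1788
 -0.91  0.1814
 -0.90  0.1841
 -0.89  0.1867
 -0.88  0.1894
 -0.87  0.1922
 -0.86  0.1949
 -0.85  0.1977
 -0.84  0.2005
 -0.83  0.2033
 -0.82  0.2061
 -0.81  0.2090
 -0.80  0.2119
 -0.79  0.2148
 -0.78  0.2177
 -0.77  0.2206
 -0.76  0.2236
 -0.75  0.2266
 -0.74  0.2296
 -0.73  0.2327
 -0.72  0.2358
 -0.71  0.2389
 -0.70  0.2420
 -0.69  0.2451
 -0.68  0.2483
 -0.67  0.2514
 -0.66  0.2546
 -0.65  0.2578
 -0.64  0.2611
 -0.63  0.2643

σ√T = 0.21 × 1.4142 = 0.2970
d₁ = [ln(250/220) + (0.058 + 0.21²/2)·2] / 0.2970 = [0.1278 + 0.1601] / 0.2970 = 0.9695 ⇒ 0.97
d₂ = d₁ − σ√T = 0.9695 − 0.2970 = 0.6725 ⇒ 0.67
e^(−rT) = e^(−0.058·2) = 0.8905
P = 220·0.8905·N(-0.67) − 250·N(-0.97) = 220·0.8905·0.2514 − 250·0.1660 = 49.2518 − 41.5000 = 7.7518

7.75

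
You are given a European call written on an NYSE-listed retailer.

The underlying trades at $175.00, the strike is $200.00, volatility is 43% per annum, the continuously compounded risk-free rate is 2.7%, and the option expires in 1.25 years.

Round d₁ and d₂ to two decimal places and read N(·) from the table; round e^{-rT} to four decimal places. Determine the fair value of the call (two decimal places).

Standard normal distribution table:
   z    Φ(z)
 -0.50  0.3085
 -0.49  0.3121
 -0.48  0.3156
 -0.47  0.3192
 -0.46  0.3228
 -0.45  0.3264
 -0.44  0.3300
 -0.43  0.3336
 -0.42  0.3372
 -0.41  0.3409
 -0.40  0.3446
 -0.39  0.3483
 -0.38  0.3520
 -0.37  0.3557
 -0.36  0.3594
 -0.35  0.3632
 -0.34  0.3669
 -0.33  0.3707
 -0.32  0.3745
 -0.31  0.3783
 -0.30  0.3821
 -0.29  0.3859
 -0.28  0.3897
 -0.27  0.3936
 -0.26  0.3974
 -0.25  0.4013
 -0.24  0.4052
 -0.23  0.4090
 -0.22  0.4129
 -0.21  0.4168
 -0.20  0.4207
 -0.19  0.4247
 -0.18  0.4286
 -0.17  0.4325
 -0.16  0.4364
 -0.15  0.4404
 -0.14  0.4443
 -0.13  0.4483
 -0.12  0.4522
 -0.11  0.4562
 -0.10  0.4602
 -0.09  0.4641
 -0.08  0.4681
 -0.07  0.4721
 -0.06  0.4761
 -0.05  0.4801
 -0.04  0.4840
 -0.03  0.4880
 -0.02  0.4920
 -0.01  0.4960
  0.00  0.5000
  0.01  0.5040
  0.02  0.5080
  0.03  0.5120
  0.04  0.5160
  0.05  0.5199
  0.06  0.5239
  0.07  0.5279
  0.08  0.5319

$26.49

T = 1.25;  σ√T = 0.4808
d₁ = [ln(175/200) + (0.027 + 0.43²/2)·1.25] / 0.4808 = [-0.1335 + 0.1493] / 0.4808 = 0.0328 ⇒ 0.03
d₂ = d₁ − σ√T = 0.0328 − 0.4808 = -0.4479 ⇒ -0.45
exp(−rT) = exp(−0.027·1.25) = 0.9668
N(d₁) = N(0.03) = 0.5120;  N(d₂) = N(-0.45) = 0.3264
C = 175·0.5120 − 200·0.9668·0.3264 = 89.6000 − 63.1127 = 26.4873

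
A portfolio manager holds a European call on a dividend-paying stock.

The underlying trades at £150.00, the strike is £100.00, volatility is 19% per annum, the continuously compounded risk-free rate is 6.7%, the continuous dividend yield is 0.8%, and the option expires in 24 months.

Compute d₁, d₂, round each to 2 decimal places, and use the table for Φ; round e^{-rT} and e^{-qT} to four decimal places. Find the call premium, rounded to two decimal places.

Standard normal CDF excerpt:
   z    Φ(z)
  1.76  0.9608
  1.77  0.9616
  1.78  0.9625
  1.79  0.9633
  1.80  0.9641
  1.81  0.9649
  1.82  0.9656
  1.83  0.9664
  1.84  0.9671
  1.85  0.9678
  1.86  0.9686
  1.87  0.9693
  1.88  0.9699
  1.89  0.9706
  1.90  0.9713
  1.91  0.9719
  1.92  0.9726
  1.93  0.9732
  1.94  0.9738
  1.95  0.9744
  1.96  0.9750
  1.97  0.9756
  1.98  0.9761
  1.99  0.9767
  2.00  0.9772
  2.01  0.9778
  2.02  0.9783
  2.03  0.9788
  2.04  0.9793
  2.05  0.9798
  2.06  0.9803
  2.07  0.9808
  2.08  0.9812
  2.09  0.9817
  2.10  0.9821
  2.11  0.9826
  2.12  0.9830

£60.45

σ√T = 0.19·√2 = 0.2687
d₁ = [ln(150/100) + (0.067 − 0.008 + ½·0.19²)·2] / (σ√T) = (0.4055 + 0.1541) / 0.2687 = 2.0825 ⇒ 2.08
d₂ = 2.0825 − 0.2687 = 1.8138 ⇒ 1.81
e^(−qT) = e^(−0.008·2) = 0.9841;  e^(−rT) = e^(−0.067·2) = 0.8746
N(d₁) = N(2.08) = 0.9812;  N(d₂) = N(1.81) = 0.9649
C = 150·0.9841·0.9812 − 100·0.8746·0.9649 = 144.8398 − 84.3902 = 60.4497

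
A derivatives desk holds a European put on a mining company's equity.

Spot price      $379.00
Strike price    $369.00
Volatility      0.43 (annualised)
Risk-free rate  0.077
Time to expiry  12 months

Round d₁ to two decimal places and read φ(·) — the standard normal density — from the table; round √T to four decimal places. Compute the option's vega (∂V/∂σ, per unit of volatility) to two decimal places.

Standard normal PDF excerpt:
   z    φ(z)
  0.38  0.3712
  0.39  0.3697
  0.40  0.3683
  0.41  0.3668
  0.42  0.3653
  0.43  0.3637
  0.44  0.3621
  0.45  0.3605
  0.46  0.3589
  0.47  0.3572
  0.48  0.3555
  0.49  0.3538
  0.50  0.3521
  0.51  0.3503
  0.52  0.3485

136.02

T = 1;  σ√T = 0.4300
d₁ = [ln(379/369) + (0.077 + ½·0.43²)·1] / (σ√T) = (0.0267 + 0.1694) / 0.4300 = 0.4563 ⇒ 0.46
√T = √1 = 1.0000
φ(d₁) = φ(0.46) = 0.3589
vega = S·φ(d₁)·√T = 379·0.3589·1.0000 = 136.0231
(The call has the same vega.)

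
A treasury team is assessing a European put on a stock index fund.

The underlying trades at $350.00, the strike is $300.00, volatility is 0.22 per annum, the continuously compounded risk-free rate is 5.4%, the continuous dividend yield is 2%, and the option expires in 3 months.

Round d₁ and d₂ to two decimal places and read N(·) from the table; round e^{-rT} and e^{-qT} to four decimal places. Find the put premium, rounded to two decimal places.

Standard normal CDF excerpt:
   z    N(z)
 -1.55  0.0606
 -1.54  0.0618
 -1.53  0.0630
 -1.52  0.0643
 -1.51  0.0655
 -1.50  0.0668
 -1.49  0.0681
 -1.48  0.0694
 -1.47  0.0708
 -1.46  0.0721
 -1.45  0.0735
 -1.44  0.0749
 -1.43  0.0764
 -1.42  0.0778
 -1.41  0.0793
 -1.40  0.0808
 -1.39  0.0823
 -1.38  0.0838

$1.09

σ√T = 0.22·√0.25 = 0.1100
ln(S/K) + (r − q + σ²/2)T = ln(350/300) + (0.054 − 0.02 + 0.22²/2)·0.25 = 0.1542 + 0.0146 = 0.1687
d₁ = 0.1687 / 0.1100 = 1.5336 → 1.53
d₂ = d₁ − σ√T = 1.5336 − 0.1100 = 1.4236 → 1.42
exp(−qT) = exp(−0.02·0.25) = 0.9950;  exp(−rT) = exp(−0.054·0.25) = 0.9866
N(−d₂) = N(-1.42) = 0.0778;  N(−d₁) = N(-1.53) = 0.0630
P = 300·0.9866·0.0778 − 350·0.9950·0.0630 = 23.0272 − 21.9398 = 1.0875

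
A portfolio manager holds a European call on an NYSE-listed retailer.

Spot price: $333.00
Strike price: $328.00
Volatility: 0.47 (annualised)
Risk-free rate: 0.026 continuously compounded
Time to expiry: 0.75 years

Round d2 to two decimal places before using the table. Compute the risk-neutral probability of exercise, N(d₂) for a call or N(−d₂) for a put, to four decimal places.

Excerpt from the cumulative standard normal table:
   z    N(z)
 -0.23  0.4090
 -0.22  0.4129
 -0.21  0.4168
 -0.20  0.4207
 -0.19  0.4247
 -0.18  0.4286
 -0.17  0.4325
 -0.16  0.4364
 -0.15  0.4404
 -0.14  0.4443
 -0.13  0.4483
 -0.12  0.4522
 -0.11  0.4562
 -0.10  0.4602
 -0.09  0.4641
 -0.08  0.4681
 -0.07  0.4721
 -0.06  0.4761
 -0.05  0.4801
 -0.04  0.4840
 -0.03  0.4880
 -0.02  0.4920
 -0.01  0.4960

0.4522

σ√T = 0.47 × 0.8660 = 0.4070
d₁ = [ln(333/328) + (0.026 + 0.47²/2)·0.75] / 0.4070 = [0.0151 + 0.1023] / 0.4070 = 0.2886 ⇒ 0.29
d₂ = d₁ − σ√T = 0.2886 − 0.4070 = -0.1184 ⇒ -0.12
Risk-neutral Pr[S_T > K] = N(d₂) = N(-0.12) = 0.4522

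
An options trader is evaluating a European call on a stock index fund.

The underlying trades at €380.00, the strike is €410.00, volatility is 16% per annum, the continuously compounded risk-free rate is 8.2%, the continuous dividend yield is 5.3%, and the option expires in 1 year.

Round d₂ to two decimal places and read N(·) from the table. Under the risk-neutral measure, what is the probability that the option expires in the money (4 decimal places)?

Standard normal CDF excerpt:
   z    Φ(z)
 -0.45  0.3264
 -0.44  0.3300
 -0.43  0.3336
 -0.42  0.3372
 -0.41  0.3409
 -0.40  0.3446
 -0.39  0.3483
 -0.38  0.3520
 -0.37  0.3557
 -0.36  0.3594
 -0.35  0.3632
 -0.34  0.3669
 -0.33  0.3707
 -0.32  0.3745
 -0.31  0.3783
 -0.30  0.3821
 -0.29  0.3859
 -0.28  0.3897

σ√T = 0.16·√1 = 0.1600
d₁ = [ln(380/410) + (0.082 − 0.053 + 0.16²/2)·1] / 0.1600 = [-0.0760 + 0.0418] / 0.1600 = -0.2137 → -0.21
d₂ = d₁ − σ√T = -0.2137 − 0.1600 = -0.3737 → -0.37
Risk-neutral Pr[S_T > K] = N(d₂) = N(-0.37) = 0.3557

0.3557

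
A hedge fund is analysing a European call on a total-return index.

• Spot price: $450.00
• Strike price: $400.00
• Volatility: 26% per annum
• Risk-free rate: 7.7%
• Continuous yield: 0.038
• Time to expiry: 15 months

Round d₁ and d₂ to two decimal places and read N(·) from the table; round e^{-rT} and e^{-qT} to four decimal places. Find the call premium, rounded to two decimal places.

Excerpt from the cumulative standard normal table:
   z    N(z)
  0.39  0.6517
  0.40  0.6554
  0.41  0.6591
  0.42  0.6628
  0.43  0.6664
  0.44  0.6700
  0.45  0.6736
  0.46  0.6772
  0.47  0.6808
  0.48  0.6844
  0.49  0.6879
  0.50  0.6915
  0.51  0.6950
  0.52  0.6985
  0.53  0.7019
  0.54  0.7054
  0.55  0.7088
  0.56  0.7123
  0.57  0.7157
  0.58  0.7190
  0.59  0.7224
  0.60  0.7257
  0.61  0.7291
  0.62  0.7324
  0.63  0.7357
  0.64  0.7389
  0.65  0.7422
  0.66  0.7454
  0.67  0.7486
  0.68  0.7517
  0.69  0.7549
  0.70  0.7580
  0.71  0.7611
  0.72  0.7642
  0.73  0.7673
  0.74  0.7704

T = 1.25;  σ√T = 0.2907
d₁ = [ln(450/400) + (0.077 − 0.038 + 0.26²/2)·1.25] / 0.2907 = [0.1178 + 0.0910] / 0.2907 = 0.7182 which rounds to 0.72
d₂ = d₁ − σ√T = 0.7182 − 0.2907 = 0.4275 which rounds to 0.43
e^(−qT) = e^(−0.038·1.25) = 0.9536;  e^(−rT) = e^(−0.077·1.25) = 0.9082
C = 450·0.9536·N(0.72) − 400·0.9082·N(0.43) = 450·0.9536·0.7642 − 400·0.9082·0.6664 = 327.9335 − 242.0898 = 85.8437

$85.84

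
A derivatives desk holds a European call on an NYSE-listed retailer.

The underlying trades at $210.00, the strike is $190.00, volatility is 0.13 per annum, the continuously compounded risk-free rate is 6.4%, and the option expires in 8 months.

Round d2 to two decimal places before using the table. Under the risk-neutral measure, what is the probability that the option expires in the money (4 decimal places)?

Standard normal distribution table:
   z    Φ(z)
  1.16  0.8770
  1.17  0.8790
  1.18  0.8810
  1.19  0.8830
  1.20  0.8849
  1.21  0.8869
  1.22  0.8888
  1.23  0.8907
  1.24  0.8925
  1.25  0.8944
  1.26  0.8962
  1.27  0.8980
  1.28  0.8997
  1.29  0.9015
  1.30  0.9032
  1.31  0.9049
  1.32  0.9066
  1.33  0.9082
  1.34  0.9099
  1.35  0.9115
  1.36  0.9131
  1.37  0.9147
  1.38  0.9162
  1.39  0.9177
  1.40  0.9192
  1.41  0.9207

T = 0.6667;  σ√T = 0.1061
ln(S/K) + (r + σ²/2)T = ln(210/190) + (0.064 + 0.13²/2)·0.6667 = 0.1001 + 0.0483 = 0.1484
d₁ = 0.1484 / 0.1061 = 1.3979 ≈ 1.40
d₂ = d₁ − σ√T = 1.3979 − 0.1061 = 1.2918 ≈ 1.29
Risk-neutral Pr[S_T > K] = N(d₂) = N(1.29) = 0.9015

0.9015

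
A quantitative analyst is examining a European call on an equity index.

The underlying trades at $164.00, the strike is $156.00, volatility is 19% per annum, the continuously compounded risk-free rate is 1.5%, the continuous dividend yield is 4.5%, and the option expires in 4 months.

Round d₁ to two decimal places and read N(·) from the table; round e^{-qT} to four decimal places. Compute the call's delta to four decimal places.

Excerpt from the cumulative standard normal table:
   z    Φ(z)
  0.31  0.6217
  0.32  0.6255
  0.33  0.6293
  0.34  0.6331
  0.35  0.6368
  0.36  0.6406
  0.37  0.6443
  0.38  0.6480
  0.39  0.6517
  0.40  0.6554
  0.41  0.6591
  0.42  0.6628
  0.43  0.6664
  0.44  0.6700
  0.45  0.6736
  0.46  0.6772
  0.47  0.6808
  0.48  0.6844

T = 0.3333;  σ√T = 0.1097
d₁ = [ln(164/156) + (0.015 − 0.045 + 0.19²/2)·0.3333] / 0.1097 = [0.0500 − 0.0040] / 0.1097 = 0.4196 which rounds to 0.42
N(d₁) = N(0.42) = 0.6628
Δ_call = exp(−qT)·N(d₁) = 0.9851·0.6628 = 0.6529

0.6529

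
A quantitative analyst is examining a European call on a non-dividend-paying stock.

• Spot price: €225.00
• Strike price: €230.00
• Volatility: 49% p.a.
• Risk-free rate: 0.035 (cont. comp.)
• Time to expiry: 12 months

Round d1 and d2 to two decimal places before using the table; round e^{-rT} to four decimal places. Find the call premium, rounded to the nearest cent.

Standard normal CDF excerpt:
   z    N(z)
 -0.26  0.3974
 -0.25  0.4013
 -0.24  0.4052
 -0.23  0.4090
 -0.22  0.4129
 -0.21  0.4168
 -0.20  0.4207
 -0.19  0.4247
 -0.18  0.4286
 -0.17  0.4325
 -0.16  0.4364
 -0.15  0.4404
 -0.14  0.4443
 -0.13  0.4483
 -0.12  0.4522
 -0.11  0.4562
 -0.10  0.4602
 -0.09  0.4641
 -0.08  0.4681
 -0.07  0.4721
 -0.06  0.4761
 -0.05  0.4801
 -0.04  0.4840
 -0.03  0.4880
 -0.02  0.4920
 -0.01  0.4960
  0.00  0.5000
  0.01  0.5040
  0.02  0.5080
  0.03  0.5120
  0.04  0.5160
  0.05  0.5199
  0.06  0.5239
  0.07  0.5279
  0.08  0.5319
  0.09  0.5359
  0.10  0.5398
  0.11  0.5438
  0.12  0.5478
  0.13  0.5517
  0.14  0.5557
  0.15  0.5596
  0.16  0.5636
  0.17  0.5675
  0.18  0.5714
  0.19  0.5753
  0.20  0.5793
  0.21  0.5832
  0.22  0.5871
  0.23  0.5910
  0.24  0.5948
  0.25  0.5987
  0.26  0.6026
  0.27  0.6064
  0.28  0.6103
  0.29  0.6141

€44.74

σ√T = 0.49·√1 = 0.4900
d₁ = [ln(225/230) + (0.035 + 0.49²/2)·1] / 0.4900 = [-0.0220 + 0.1550] / 0.4900 = 0.2716 which rounds to 0.27
d₂ = d₁ − σ√T = 0.2716 − 0.4900 = -0.2184 which rounds to -0.22
exp(−rT) = exp(−0.035·1) = 0.9656
N(d₁) = N(0.27) = 0.6064;  N(d₂) = N(-0.22) = 0.4129
C = 225·0.6064 − 230·0.9656·0.4129 = 136.4400 − 91.7001 = 44.7399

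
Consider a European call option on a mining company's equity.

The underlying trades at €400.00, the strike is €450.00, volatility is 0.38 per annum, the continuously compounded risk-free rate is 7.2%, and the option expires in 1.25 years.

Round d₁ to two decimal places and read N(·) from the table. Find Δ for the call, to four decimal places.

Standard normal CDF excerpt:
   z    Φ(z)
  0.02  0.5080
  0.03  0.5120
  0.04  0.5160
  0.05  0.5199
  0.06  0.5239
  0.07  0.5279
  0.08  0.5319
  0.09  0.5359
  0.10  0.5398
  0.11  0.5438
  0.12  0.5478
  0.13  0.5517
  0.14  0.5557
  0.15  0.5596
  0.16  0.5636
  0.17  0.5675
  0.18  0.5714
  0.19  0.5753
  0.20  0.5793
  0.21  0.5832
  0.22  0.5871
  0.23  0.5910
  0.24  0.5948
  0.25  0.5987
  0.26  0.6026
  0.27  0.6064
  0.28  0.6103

0.5596

σ√T = 0.38·√1.25 = 0.4249
d₁ = [ln(400/450) + (0.072 + 0.38²/2)·1.25] / 0.4249 = [-0.1178 + 0.1802] / 0.4249 = 0.1470 ⇒ 0.15
N(d₁) = N(0.15) = 0.5596
Δ_call = N(d₁) = 0.5596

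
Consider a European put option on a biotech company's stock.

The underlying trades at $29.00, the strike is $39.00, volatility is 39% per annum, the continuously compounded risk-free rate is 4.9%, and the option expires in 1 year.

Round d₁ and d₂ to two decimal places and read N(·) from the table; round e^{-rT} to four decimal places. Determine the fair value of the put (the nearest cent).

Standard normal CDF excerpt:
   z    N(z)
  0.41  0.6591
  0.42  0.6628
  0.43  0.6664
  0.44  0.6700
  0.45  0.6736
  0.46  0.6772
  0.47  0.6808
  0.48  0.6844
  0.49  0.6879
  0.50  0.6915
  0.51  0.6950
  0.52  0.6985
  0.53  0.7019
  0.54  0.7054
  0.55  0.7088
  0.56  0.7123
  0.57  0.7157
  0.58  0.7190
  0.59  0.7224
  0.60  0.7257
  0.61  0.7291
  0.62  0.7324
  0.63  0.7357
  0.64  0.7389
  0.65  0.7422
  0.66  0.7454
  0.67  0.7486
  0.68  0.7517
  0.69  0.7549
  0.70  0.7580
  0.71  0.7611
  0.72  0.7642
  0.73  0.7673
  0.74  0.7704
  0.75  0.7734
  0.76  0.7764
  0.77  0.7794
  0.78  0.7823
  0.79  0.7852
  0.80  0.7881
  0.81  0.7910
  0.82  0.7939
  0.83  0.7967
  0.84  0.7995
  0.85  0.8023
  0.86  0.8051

T = 1;  σ√T = 0.3900
d₁ = [ln(29/39) + (0.049 + 0.39²/2)·1] / 0.3900 = [-0.2963 + 0.1250] / 0.3900 = -0.4390 ≈ -0.44
d₂ = d₁ − σ√T = -0.4390 − 0.3900 = -0.8290 ≈ -0.83
e^(−rT) = e^(−0.049·1) = 0.9522
P = 39·0.9522·N(0.83) − 29·N(0.44) = 39·0.9522·0.7967 − 29·0.6700 = 29.5861 − 19.4300 = 10.1561

$10.16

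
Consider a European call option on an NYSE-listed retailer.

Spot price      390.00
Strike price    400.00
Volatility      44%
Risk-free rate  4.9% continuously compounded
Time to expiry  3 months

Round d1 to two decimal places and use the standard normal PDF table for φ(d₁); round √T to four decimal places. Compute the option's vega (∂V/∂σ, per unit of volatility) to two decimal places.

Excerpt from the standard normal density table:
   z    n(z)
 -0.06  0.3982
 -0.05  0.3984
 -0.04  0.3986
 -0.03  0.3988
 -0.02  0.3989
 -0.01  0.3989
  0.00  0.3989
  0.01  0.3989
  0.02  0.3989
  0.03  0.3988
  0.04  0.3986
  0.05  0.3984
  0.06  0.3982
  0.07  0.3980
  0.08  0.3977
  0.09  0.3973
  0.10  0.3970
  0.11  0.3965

77.69

T = 0.25;  σ√T = 0.2200
d₁ = [ln(390/400) + (0.049 + 0.44²/2)·0.25] / 0.2200 = [-0.0253 + 0.0364] / 0.2200 = 0.0506 → 0.05
√T = √0.25 = 0.5000
φ(d₁) = φ(0.05) = 0.3984
vega = S·φ(d₁)·√T = 390·0.3984·0.5000 = 77.6880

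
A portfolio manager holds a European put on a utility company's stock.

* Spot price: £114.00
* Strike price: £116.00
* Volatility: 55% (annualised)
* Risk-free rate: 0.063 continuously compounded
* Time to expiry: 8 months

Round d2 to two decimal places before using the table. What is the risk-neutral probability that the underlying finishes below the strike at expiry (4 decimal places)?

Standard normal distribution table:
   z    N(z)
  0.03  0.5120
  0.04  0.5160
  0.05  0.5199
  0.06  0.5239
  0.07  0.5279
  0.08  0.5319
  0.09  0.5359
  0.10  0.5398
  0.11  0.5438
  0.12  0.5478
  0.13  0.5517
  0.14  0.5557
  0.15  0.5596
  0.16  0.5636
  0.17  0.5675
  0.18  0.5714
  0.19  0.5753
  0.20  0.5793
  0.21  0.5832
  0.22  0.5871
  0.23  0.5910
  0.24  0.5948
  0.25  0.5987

σ√T = 0.55 × 0.8165 = 0.4491
ln(S/K) + (r + σ²/2)T = ln(114/116) + (0.063 + 0.55²/2)·0.6667 = -0.0174 + 0.1428 = 0.1254
d₁ = 0.1254 / 0.4491 = 0.2793 ≈ 0.28
d₂ = d₁ − σ√T = 0.2793 − 0.4491 = -0.1697 ≈ -0.17
Risk-neutral Pr[S_T < K] = N(−d₂) = N(0.17) = 0.5675

0.5675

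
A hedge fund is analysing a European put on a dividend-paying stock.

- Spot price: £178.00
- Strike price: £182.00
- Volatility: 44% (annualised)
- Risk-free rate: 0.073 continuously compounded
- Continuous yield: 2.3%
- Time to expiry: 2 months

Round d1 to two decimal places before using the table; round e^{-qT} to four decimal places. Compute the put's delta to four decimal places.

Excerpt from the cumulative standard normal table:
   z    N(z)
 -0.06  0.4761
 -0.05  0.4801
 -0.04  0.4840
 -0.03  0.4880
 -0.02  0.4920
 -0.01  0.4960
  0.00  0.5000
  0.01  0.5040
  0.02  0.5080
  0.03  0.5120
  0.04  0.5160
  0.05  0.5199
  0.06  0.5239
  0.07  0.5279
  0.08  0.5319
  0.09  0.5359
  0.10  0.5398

σ√T = 0.44 × 0.4082 = 0.1796
d₁ = [ln(178/182) + (0.073 − 0.023 + ½·0.44²)·0.1667] / (σ√T) = (-0.0222 + 0.0245) / 0.1796 = 0.0125 which rounds to 0.01
N(d₁) = N(0.01) = 0.5040
Δ_put = e^(−qT)·(N(d₁) − 1) = 0.9962·(0.5040 − 1) = -0.4941

-0.4941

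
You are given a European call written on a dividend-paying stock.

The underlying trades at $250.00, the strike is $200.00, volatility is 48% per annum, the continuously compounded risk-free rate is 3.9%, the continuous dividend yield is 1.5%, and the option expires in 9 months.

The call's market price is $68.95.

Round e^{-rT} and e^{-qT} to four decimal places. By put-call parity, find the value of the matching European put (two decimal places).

$15.99

e^(−qT) = e^(−0.015·0.75) = 0.9888;  e^(−rT) = e^(−0.039·0.75) = 0.9712
Put-call parity: C − P = S·e^(−qT) − K·e^(−rT) = 250·0.9888 − 200·0.9712 = 247.2000 − 194.2400 = 52.9600
P = C − (C − P) = 68.95 − (52.9600) = 15.9900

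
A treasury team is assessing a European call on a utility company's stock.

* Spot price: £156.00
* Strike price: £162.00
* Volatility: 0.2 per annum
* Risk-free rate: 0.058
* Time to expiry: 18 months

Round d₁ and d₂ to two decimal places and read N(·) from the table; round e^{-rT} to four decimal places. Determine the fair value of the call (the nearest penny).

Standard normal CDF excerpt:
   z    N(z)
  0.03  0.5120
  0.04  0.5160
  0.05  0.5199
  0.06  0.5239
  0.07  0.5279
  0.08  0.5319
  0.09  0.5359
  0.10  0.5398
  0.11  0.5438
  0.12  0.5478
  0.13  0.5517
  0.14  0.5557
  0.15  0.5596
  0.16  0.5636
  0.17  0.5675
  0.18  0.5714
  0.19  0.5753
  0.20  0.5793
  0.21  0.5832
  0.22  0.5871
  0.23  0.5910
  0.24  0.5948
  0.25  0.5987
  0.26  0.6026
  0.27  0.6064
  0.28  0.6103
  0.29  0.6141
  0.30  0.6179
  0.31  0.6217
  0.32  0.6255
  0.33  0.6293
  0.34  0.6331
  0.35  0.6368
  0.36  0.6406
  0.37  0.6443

£18.59

σ√T = 0.2·√1.5 = 0.2449
d₁ = [ln(156/162) + (0.058 + 0.2²/2)·1.5] / 0.2449 = [-0.0377 + 0.1170] / 0.2449 = 0.3236 → 0.32
d₂ = d₁ − σ√T = 0.3236 − 0.2449 = 0.0786 → 0.08
e^(−rT) = e^(−0.058·1.5) = 0.9167
N(d₁) = N(0.32) = 0.6255;  N(d₂) = N(0.08) = 0.5319
C = 156·0.6255 − 162·0.9167·0.5319 = 97.5780 − 78.9900 = 18.5880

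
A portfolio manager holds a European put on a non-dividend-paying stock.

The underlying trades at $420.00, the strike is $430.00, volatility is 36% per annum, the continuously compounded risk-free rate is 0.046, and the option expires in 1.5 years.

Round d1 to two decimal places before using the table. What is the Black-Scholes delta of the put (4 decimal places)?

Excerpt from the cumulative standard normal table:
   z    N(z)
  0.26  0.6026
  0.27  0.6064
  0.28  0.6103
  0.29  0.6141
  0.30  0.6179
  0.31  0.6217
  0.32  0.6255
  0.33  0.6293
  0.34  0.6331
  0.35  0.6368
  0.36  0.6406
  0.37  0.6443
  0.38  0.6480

T = 1.5;  σ√T = 0.4409
d₁ = [ln(420/430) + (0.046 + ½·0.36²)·1.5] / (σ√T) = (-0.0235 + 0.1662) / 0.4409 = 0.3236 ≈ 0.32
N(d₁) = N(0.32) = 0.6255
Δ_put = N(d₁) − 1 = 0.6255 − 1 = -0.3745

-0.3745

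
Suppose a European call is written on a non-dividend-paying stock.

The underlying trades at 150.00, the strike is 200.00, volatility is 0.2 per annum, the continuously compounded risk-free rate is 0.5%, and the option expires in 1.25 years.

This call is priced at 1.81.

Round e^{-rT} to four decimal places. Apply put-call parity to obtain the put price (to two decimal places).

50.57

exp(−rT) = exp(−0.005·1.25) = 0.9938
Put-call parity: C − P = S − K·e^(−rT) = 150 − 200·0.9938 = 150 − 198.7600 = -48.7600
P = C − (C − P) = 1.81 − (-48.7600) = 50.5700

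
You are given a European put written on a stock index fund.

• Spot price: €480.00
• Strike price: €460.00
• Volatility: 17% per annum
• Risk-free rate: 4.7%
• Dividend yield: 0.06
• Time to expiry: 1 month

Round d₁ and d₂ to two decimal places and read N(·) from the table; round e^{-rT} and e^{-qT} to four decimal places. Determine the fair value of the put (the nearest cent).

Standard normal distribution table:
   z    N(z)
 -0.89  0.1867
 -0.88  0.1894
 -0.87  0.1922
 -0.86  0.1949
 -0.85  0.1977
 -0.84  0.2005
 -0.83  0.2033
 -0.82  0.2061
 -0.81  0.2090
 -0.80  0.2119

€2.64

σ√T = 0.17·√0.08333 = 0.0491
d₁ = [ln(480/460) + (0.047 − 0.06 + 0.17²/2)·0.08333] / 0.0491 = [0.0426 + 0.0001] / 0.0491 = 0.8697 ⇒ 0.87
d₂ = d₁ − σ√T = 0.8697 − 0.0491 = 0.8206 ⇒ 0.82
e^(−qT) = e^(−0.06·0.08333) = 0.9950;  e^(−rT) = e^(−0.047·0.08333) = 0.9961
N(−d₂) = N(-0.82) = 0.2061;  N(−d₁) = N(-0.87) = 0.1922
P = 460·0.9961·0.2061 − 480·0.9950·0.1922 = 94.4363 − 91.7947 = 2.6415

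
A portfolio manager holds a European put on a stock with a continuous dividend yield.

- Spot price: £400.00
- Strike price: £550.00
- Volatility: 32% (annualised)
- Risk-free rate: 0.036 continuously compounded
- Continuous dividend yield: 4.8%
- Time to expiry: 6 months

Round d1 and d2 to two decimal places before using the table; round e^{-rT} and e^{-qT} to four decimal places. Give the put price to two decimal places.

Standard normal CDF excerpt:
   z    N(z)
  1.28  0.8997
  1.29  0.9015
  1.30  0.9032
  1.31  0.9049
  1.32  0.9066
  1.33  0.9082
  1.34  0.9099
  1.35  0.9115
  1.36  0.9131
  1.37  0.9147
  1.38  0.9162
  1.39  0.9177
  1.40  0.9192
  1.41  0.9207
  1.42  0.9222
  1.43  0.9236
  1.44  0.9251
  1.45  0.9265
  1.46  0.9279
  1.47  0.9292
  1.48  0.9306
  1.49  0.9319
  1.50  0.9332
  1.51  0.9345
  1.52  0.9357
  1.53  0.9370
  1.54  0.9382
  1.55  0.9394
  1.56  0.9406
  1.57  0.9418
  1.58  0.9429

T = 0.5;  σ√T = 0.2263
d₁ = [ln(400/550) + (0.036 − 0.048 + 0.32²/2)·0.5] / 0.2263 = [-0.3185 + 0.0196] / 0.2263 = -1.3208 ≈ -1.32
d₂ = d₁ − σ√T = -1.3208 − 0.2263 = -1.5470 ≈ -1.55
e^(−qT) = e^(−0.048·0.5) = 0.9763;  e^(−rT) = e^(−0.036·0.5) = 0.9822
P = 550·0.9822·N(1.55) − 400·0.9763·N(1.32) = 550·0.9822·0.9394 − 400·0.9763·0.9066 = 507.4733 − 354.0454 = 153.4278

£153.43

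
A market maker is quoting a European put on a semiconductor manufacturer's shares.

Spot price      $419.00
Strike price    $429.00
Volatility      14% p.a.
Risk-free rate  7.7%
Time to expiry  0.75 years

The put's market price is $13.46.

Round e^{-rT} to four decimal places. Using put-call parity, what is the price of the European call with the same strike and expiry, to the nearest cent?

e^(−rT) = e^(−0.077·0.75) = 0.9439
Put-call parity: C − P = S − K·e^(−rT) = 419 − 429·0.9439 = 419 − 404.9331 = 14.0669
C = P + (C − P) = 13.46 + (14.0669) = 27.5269

$27.53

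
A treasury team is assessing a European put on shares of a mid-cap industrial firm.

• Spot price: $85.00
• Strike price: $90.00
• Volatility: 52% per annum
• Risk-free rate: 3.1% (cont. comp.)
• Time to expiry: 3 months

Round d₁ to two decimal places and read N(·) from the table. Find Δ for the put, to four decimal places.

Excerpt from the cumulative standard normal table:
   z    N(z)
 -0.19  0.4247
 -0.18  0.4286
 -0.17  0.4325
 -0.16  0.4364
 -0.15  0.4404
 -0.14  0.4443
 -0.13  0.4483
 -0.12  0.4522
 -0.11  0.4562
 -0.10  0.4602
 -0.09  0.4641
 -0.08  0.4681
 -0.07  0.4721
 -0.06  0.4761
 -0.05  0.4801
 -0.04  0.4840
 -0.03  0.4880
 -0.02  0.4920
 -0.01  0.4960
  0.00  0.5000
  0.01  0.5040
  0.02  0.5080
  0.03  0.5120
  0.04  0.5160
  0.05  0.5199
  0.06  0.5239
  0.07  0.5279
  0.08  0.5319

-0.5239

T = 0.25;  σ√T = 0.2600
d₁ = [ln(85/90) + (0.031 + 0.52²/2)·0.25] / 0.2600 = [-0.0572 + 0.0416] / 0.2600 = -0.0600 which rounds to -0.06
N(d₁) = N(-0.06) = 0.4761
Δ_put = N(d₁) − 1 = 0.4761 − 1 = -0.5239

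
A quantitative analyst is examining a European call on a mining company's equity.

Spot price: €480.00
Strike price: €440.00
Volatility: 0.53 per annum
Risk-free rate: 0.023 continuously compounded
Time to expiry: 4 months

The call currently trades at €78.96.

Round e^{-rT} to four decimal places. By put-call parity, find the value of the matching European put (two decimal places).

e^(−rT) = e^(−0.023·0.3333) = 0.9924
Put-call parity: C − P = S − K·e^(−rT) = 480 − 440·0.9924 = 480 − 436.6560 = 43.3440
P = C − (C − P) = 78.96 − (43.3440) = 35.6160

€35.62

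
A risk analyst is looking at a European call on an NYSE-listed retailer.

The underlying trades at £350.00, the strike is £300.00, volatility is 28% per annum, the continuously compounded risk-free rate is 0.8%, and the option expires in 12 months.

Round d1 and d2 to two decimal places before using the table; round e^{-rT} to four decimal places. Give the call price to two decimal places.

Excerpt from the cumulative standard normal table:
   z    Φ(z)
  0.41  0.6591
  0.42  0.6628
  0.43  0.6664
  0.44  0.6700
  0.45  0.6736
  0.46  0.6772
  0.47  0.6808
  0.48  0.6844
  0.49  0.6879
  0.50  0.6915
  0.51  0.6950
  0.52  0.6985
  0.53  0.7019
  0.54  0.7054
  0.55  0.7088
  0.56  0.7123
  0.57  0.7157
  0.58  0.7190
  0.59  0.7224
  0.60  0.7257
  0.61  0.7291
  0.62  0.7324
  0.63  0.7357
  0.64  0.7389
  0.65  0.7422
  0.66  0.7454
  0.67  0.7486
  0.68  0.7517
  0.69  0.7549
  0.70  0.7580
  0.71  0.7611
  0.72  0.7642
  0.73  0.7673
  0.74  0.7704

£68.08

σ√T = 0.28 × 1.0000 = 0.2800
d₁ = [ln(350/300) + (0.008 + 0.28²/2)·1] / 0.2800 = [0.1542 + 0.0472] / 0.2800 = 0.7191 which rounds to 0.72
d₂ = d₁ − σ√T = 0.7191 − 0.2800 = 0.4391 which rounds to 0.44
exp(−rT) = exp(−0.008·1) = 0.9920
N(d₁) = N(0.72) = 0.7642;  N(d₂) = N(0.44) = 0.6700
C = 350·0.7642 − 300·0.9920·0.6700 = 267.4700 − 199.3920 = 68.0780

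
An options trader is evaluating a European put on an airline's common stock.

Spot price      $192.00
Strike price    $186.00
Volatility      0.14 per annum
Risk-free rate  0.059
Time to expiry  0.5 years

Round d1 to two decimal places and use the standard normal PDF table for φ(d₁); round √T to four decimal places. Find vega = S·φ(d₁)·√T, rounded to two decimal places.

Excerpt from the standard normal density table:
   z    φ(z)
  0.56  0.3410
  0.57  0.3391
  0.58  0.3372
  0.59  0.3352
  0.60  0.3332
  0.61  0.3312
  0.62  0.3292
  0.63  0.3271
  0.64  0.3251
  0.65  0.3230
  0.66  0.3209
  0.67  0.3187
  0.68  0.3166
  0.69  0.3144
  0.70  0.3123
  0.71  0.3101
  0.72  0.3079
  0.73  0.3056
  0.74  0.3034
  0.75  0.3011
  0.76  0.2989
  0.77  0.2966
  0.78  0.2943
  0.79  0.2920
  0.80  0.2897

σ√T = 0.14·√0.5 = 0.0990
d₁ = [ln(192/186) + (0.059 + ½·0.14²)·0.5] / (σ√T) = (0.0317 + 0.0344) / 0.0990 = 0.6682 ≈ 0.67
√T = √0.5 = 0.7071
φ(d₁) = φ(0.67) = 0.3187
vega = S·φ(d₁)·√T = 192·0.3187·0.7071 = 43.2677
(Call and put vega coincide under Black-Scholes.)

43.27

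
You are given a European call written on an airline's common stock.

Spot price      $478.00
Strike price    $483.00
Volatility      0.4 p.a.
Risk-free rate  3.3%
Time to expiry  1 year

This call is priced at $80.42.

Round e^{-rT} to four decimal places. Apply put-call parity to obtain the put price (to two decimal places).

e^(−rT) = e^(−0.033·1) = 0.9675
Put-call parity: C − P = S − K·e^(−rT) = 478 − 483·0.9675 = 478 − 467.3025 = 10.6975
P = C − (C − P) = 80.42 − (10.6975) = 69.7225

$69.72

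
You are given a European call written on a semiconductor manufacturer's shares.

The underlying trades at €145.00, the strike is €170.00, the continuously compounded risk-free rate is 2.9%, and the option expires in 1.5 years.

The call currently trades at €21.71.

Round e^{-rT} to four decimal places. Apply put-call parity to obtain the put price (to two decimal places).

€39.47

e^(−rT) = e^(−0.029·1.5) = 0.9574
Put-call parity: C − P = S − K·e^(−rT) = 145 − 170·0.9574 = 145 − 162.7580 = -17.7580
P = C − (C − P) = 21.71 − (-17.7580) = 39.4680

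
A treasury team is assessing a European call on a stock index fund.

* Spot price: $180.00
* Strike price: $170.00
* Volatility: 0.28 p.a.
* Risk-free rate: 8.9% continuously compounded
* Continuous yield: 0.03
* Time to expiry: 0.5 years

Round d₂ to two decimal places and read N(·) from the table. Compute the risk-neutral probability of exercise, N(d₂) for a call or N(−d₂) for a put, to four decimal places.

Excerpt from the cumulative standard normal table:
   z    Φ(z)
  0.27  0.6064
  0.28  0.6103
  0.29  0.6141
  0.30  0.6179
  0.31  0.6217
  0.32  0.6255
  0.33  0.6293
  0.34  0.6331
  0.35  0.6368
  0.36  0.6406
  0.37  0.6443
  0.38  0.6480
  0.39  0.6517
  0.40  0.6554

0.6331

T = 0.5;  σ√T = 0.1980
ln(S/K) + (r − q + σ²/2)T = ln(180/170) + (0.089 − 0.03 + 0.28²/2)·0.5 = 0.0572 + 0.0491 = 0.1063
d₁ = 0.1063 / 0.1980 = 0.5367 which rounds to 0.54
d₂ = d₁ − σ√T = 0.5367 − 0.1980 = 0.3387 which rounds to 0.34
Pr(exercise) under Q = N(d₂) = 0.6331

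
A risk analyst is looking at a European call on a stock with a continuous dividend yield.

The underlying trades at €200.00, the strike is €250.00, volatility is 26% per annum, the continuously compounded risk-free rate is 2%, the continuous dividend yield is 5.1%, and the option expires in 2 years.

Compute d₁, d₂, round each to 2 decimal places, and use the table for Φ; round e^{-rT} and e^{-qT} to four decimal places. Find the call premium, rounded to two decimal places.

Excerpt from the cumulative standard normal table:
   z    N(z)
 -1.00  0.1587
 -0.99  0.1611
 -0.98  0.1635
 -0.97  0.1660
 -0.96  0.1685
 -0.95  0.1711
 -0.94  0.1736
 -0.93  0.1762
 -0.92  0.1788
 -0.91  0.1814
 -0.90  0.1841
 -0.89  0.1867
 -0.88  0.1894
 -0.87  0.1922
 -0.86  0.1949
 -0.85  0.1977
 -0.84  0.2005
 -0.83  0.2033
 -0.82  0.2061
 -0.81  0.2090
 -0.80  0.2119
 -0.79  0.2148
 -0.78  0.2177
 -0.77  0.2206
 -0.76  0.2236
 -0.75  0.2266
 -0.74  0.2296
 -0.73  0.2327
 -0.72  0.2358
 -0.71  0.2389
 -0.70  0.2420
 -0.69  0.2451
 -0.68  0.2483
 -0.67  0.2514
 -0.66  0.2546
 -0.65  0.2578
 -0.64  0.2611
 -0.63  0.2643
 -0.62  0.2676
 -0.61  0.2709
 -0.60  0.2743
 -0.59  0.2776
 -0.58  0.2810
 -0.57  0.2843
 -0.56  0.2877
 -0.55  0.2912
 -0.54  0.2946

σ√T = 0.26 × 1.4142 = 0.3677
d₁ = [ln(200/250) + (0.02 − 0.051 + 0.26²/2)·2] / 0.3677 = [-0.2231 + 0.0056] / 0.3677 = -0.5916 which rounds to -0.59
d₂ = d₁ − σ√T = -0.5916 − 0.3677 = -0.9593 which rounds to -0.96
e^(−qT) = e^(−0.051·2) = 0.9030;  e^(−rT) = e^(−0.02·2) = 0.9608
N(d₁) = N(-0.59) = 0.2776;  N(d₂) = N(-0.96) = 0.1685
C = 200·0.9030·0.2776 − 250·0.9608·0.1685 = 50.1346 − 40.4737 = 9.6609

€9.66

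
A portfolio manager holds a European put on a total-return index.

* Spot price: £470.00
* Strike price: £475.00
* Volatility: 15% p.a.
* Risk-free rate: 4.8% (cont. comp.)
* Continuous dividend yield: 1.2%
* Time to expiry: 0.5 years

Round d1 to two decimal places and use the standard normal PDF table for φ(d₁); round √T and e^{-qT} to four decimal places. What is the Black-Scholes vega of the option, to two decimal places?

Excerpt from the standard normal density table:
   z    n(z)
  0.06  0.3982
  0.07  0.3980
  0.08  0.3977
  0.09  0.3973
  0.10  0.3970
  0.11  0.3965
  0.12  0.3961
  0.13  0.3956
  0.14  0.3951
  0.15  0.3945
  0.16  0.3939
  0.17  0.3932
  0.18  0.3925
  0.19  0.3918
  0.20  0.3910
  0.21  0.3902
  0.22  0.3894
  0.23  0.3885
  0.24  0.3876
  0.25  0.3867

130.85

σ√T = 0.15·√0.5 = 0.1061
d₁ = [ln(470/475) + (0.048 − 0.012 + ½·0.15²)·0.5] / (σ√T) = (-0.0106 + 0.0236) / 0.1061 = 0.1230 → 0.12
√T = √0.5 = 0.7071
φ(d₁) = φ(0.12) = 0.3961
e^(−qT) = e^(−0.012·0.5) = 0.9940
vega = S·e^(−qT)·φ(d₁)·√T = 470·0.9940·0.3961·0.7071 = 130.8489
(The call has the same vega.)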